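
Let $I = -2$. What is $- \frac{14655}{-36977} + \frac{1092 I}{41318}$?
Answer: $\frac{262378761}{763907843} \approx 0.34347$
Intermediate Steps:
$- \frac{14655}{-36977} + \frac{1092 I}{41318} = - \frac{14655}{-36977} + \frac{1092 \left(-2\right)}{41318} = \left(-14655\right) \left(- \frac{1}{36977}\right) - \frac{1092}{20659} = \frac{14655}{36977} - \frac{1092}{20659} = \frac{262378761}{763907843}$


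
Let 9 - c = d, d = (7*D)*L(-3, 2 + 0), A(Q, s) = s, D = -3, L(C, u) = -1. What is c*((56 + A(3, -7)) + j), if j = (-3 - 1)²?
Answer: -780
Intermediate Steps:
j = 16 (j = (-4)² = 16)
d = 21 (d = (7*(-3))*(-1) = -21*(-1) = 21)
c = -12 (c = 9 - 1*21 = 9 - 21 = -12)
c*((56 + A(3, -7)) + j) = -12*((56 - 7) + 16) = -12*(49 + 16) = -12*65 = -780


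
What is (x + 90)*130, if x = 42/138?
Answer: 270010/23 ≈ 11740.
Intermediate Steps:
x = 7/23 (x = 42*(1/138) = 7/23 ≈ 0.30435)
(x + 90)*130 = (7/23 + 90)*130 = (2077/23)*130 = 270010/23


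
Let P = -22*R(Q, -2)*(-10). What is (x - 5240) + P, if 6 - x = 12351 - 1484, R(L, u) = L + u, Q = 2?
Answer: -16101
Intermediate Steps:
P = 0 (P = -22*(2 - 2)*(-10) = -22*0*(-10) = 0*(-10) = 0)
x = -10861 (x = 6 - (12351 - 1484) = 6 - 1*10867 = 6 - 10867 = -10861)
(x - 5240) + P = (-10861 - 5240) + 0 = -16101 + 0 = -16101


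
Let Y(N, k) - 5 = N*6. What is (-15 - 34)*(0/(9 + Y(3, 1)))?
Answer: 0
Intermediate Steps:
Y(N, k) = 5 + 6*N (Y(N, k) = 5 + N*6 = 5 + 6*N)
(-15 - 34)*(0/(9 + Y(3, 1))) = (-15 - 34)*(0/(9 + (5 + 6*3))) = -0/(9 + (5 + 18)) = -0/(9 + 23) = -0/32 = -49*0 = 0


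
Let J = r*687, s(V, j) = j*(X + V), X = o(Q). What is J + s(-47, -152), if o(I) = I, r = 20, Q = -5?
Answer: 21644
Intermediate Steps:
X = -5
s(V, j) = j*(-5 + V)
J = 13740 (J = 20*687 = 13740)
J + s(-47, -152) = 13740 - 152*(-5 - 47) = 13740 - 152*(-52) = 13740 + 7904 = 21644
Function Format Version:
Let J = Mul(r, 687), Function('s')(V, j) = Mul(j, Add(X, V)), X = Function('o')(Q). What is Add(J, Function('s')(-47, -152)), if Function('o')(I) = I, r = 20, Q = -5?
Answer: 21644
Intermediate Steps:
X = -5
Function('s')(V, j) = Mul(j, Add(-5, V))
J = 13740 (J = Mul(20, 687) = 13740)
Add(J, Function('s')(-47, -152)) = Add(13740, Mul(-152, Add(-5, -47))) = Add(13740, Mul(-152, -52)) = Add(13740, 7904) = 21644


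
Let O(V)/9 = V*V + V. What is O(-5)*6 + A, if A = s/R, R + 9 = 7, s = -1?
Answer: 2161/2 ≈ 1080.5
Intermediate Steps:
R = -2 (R = -9 + 7 = -2)
A = ½ (A = -1/(-2) = -½*(-1) = ½ ≈ 0.50000)
O(V) = 9*V + 9*V² (O(V) = 9*(V*V + V) = 9*(V² + V) = 9*(V + V²) = 9*V + 9*V²)
O(-5)*6 + A = (9*(-5)*(1 - 5))*6 + ½ = (9*(-5)*(-4))*6 + ½ = 180*6 + ½ = 1080 + ½ = 2161/2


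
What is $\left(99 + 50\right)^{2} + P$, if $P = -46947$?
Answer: $-24746$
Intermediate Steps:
$\left(99 + 50\right)^{2} + P = \left(99 + 50\right)^{2} - 46947 = 149^{2} - 46947 = 22201 - 46947 = -24746$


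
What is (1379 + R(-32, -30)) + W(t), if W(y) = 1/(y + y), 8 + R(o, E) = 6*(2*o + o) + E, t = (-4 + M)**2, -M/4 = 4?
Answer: 612001/800 ≈ 765.00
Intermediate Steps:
M = -16 (M = -4*4 = -16)
t = 400 (t = (-4 - 16)**2 = (-20)**2 = 400)
R(o, E) = -8 + E + 18*o (R(o, E) = -8 + (6*(2*o + o) + E) = -8 + (6*(3*o) + E) = -8 + (18*o + E) = -8 + (E + 18*o) = -8 + E + 18*o)
W(y) = 1/(2*y)
(1379 + R(-32, -30)) + W(t) = (1379 + (-8 - 30 + 18*(-32))) + (1/2)/400 = (1379 + (-8 - 30 - 576)) + (1/2)*(1/400) = (1379 - 614) + 1/800 = 765 + 1/800 = 612001/800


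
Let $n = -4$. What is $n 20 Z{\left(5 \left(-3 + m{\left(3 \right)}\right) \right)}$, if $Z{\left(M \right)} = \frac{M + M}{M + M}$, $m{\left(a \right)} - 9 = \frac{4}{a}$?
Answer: $-80$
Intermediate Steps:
$m{\left(a \right)} = 9 + \frac{4}{a}$
$Z{\left(M \right)} = 1$ ($Z{\left(M \right)} = \frac{2 M}{2 M} = 2 M \frac{1}{2 M} = 1$)
$n 20 Z{\left(5 \left(-3 + m{\left(3 \right)}\right) \right)} = \left(-4\right) 20 \cdot 1 = \left(-80\right) 1 = -80$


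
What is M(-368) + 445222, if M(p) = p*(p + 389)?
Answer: 437494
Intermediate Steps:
M(p) = p*(389 + p)
M(-368) + 445222 = -368*(389 - 368) + 445222 = -368*21 + 445222 = -7728 + 445222 = 437494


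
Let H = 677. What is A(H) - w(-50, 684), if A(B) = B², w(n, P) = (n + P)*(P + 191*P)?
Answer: -82803623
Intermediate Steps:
w(n, P) = 192*P*(P + n) (w(n, P) = (P + n)*(192*P) = 192*P*(P + n))
A(H) - w(-50, 684) = 677² - 192*684*(684 - 50) = 458329 - 192*684*634 = 458329 - 1*83261952 = 458329 - 83261952 = -82803623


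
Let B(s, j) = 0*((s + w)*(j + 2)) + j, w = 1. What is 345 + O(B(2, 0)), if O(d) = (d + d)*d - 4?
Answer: 341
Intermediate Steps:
B(s, j) = j (B(s, j) = 0*((s + 1)*(j + 2)) + j = 0*((1 + s)*(2 + j)) + j = 0 + j = j)
O(d) = -4 + 2*d**2 (O(d) = (2*d)*d - 4 = 2*d**2 - 4 = -4 + 2*d**2)
345 + O(B(2, 0)) = 345 + (-4 + 2*0**2) = 345 + (-4 + 2*0) = 345 + (-4 + 0) = 345 - 4 = 341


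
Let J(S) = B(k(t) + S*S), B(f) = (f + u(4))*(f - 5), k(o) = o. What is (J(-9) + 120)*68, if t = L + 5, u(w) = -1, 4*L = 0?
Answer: 476340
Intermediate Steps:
L = 0 (L = (¼)*0 = 0)
t = 5 (t = 0 + 5 = 5)
B(f) = (-1 + f)*(-5 + f) (B(f) = (f - 1)*(f - 5) = (-1 + f)*(-5 + f))
J(S) = -25 + (5 + S²)² - 6*S² (J(S) = 5 + (5 + S*S)² - 6*(5 + S*S) = 5 + (5 + S²)² - 6*(5 + S²) = 5 + (5 + S²)² + (-30 - 6*S²) = -25 + (5 + S²)² - 6*S²)
(J(-9) + 120)*68 = ((-9)²*(4 + (-9)²) + 120)*68 = (81*(4 + 81) + 120)*68 = (81*85 + 120)*68 = (6885 + 120)*68 = 7005*68 = 476340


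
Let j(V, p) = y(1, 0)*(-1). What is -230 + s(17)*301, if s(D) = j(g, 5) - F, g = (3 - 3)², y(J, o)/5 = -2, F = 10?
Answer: -230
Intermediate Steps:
y(J, o) = -10 (y(J, o) = 5*(-2) = -10)
g = 0 (g = 0² = 0)
j(V, p) = 10 (j(V, p) = -10*(-1) = 10)
s(D) = 0 (s(D) = 10 - 1*10 = 10 - 10 = 0)
-230 + s(17)*301 = -230 + 0*301 = -230 + 0 = -230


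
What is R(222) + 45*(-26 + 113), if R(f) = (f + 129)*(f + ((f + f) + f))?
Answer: 315603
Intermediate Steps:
R(f) = 4*f*(129 + f) (R(f) = (129 + f)*(f + (2*f + f)) = (129 + f)*(f + 3*f) = (129 + f)*(4*f) = 4*f*(129 + f))
R(222) + 45*(-26 + 113) = 4*222*(129 + 222) + 45*(-26 + 113) = 4*222*351 + 45*87 = 311688 + 3915 = 315603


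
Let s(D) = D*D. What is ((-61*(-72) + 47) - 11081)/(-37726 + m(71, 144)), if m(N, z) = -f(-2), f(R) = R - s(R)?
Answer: 81/460 ≈ 0.17609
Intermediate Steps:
s(D) = D²
f(R) = R - R²
m(N, z) = 6 (m(N, z) = -(-2)*(1 - 1*(-2)) = -(-2)*(1 + 2) = -(-2)*3 = -1*(-6) = 6)
((-61*(-72) + 47) - 11081)/(-37726 + m(71, 144)) = ((-61*(-72) + 47) - 11081)/(-37726 + 6) = ((4392 + 47) - 11081)/(-37720) = (4439 - 11081)*(-1/37720) = -6642*(-1/37720) = 81/460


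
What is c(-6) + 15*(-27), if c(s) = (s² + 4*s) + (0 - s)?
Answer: -387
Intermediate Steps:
c(s) = s² + 3*s (c(s) = (s² + 4*s) - s = s² + 3*s)
c(-6) + 15*(-27) = -6*(3 - 6) + 15*(-27) = -6*(-3) - 405 = 18 - 405 = -387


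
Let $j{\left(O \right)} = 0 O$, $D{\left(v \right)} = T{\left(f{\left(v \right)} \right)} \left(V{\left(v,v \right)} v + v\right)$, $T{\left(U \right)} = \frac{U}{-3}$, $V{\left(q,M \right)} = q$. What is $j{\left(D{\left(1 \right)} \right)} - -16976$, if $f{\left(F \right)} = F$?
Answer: $16976$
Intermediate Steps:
$T{\left(U \right)} = - \frac{U}{3}$ ($T{\left(U \right)} = U \left(- \frac{1}{3}\right) = - \frac{U}{3}$)
$D{\left(v \right)} = - \frac{v \left(v + v^{2}\right)}{3}$ ($D{\left(v \right)} = - \frac{v}{3} \left(v v + v\right) = - \frac{v}{3} \left(v^{2} + v\right) = - \frac{v}{3} \left(v + v^{2}\right) = - \frac{v \left(v + v^{2}\right)}{3}$)
$j{\left(O \right)} = 0$
$j{\left(D{\left(1 \right)} \right)} - -16976 = 0 - -16976 = 0 + 16976 = 16976$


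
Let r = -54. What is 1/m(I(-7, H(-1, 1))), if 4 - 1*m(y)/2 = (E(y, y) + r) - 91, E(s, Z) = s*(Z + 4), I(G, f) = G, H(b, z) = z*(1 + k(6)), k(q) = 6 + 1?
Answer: 1/256 ≈ 0.0039063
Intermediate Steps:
k(q) = 7
H(b, z) = 8*z (H(b, z) = z*(1 + 7) = z*8 = 8*z)
E(s, Z) = s*(4 + Z)
m(y) = 298 - 2*y*(4 + y) (m(y) = 8 - 2*((y*(4 + y) - 54) - 91) = 8 - 2*((-54 + y*(4 + y)) - 91) = 8 - 2*(-145 + y*(4 + y)) = 8 + (290 - 2*y*(4 + y)) = 298 - 2*y*(4 + y))
1/m(I(-7, H(-1, 1))) = 1/(298 - 2*(-7)*(4 - 7)) = 1/(298 - 2*(-7)*(-3)) = 1/(298 - 42) = 1/256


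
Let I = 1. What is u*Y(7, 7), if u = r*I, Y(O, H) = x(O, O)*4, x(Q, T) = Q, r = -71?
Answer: -1988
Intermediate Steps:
Y(O, H) = 4*O (Y(O, H) = O*4 = 4*O)
u = -71 (u = -71*1 = -71)
u*Y(7, 7) = -284*7 = -71*28 = -1988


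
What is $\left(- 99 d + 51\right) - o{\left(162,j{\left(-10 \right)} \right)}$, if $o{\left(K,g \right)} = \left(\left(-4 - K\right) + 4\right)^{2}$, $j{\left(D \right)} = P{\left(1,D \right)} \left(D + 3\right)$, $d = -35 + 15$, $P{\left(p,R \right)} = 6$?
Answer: $-24213$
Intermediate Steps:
$d = -20$
$j{\left(D \right)} = 18 + 6 D$ ($j{\left(D \right)} = 6 \left(D + 3\right) = 6 \left(3 + D\right) = 18 + 6 D$)
$o{\left(K,g \right)} = K^{2}$ ($o{\left(K,g \right)} = \left(- K\right)^{2} = K^{2}$)
$\left(- 99 d + 51\right) - o{\left(162,j{\left(-10 \right)} \right)} = \left(\left(-99\right) \left(-20\right) + 51\right) - 162^{2} = \left(1980 + 51\right) - 26244 = 2031 - 26244 = -24213$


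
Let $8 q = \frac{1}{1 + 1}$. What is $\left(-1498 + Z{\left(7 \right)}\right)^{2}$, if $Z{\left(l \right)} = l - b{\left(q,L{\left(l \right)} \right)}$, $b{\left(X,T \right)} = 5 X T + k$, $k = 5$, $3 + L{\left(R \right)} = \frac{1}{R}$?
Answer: $\frac{1752510769}{784} \approx 2.2353 \cdot 10^{6}$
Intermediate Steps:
$L{\left(R \right)} = -3 + \frac{1}{R}$
$q = \frac{1}{16}$ ($q = \frac{1}{8 \left(1 + 1\right)} = \frac{1}{8 \cdot 2} = \frac{1}{8} \cdot \frac{1}{2} = \frac{1}{16} \approx 0.0625$)
$b{\left(X,T \right)} = 5 + 5 T X$ ($b{\left(X,T \right)} = 5 X T + 5 = 5 T X + 5 = 5 + 5 T X$)
$Z{\left(l \right)} = - \frac{65}{16} + l - \frac{5}{16 l}$ ($Z{\left(l \right)} = l - \left(5 + 5 \left(-3 + \frac{1}{l}\right) \frac{1}{16}\right) = l - \left(5 - \left(\frac{15}{16} - \frac{5}{16 l}\right)\right) = l - \left(\frac{65}{16} + \frac{5}{16 l}\right) = - \frac{65}{16} + l - \frac{5}{16 l}$)
$\left(-1498 + Z{\left(7 \right)}\right)^{2} = \left(-1498 - \left(- \frac{47}{16} + \frac{5}{112}\right)\right)^{2} = \left(-1498 - - \frac{81}{28}\right)^{2} = \left(-1498 + \frac{81}{28}\right)^{2} = \left(- \frac{41863}{28}\right)^{2} = \frac{1752510769}{784}$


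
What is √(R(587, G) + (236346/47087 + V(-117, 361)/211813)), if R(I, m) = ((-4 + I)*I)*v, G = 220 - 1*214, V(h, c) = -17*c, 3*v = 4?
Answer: √408507390306913424678670813/29920916193 ≈ 675.50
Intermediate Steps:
v = 4/3 (v = (⅓)*4 = 4/3 ≈ 1.3333)
G = 6 (G = 220 - 214 = 6)
R(I, m) = 4*I*(-4 + I)/3 (R(I, m) = ((-4 + I)*I)*(4/3) = (I*(-4 + I))*(4/3) = 4*I*(-4 + I)/3)
√(R(587, G) + (236346/47087 + V(-117, 361)/211813)) = √((4/3)*587*(-4 + 587) + (236346/47087 - 17*361/211813)) = √((4/3)*587*583 + (236346*(1/47087) - 6137*1/211813)) = √(1368884/3 + (236346/47087 - 6137/211813)) = √(1368884/3 + 49772182379/9973638731) = √(13652903797193341/29920916193) = √408507390306913424678670813/29920916193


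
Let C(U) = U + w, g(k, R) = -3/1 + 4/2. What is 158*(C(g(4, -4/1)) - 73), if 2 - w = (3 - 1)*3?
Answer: -12324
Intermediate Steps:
w = -4 (w = 2 - (3 - 1)*3 = 2 - 2*3 = 2 - 1*6 = 2 - 6 = -4)
g(k, R) = -1 (g(k, R) = -3*1 + 4*(½) = -3 + 2 = -1)
C(U) = -4 + U (C(U) = U - 4 = -4 + U)
158*(C(g(4, -4/1)) - 73) = 158*((-4 - 1) - 73) = 158*(-5 - 73) = 158*(-78) = -12324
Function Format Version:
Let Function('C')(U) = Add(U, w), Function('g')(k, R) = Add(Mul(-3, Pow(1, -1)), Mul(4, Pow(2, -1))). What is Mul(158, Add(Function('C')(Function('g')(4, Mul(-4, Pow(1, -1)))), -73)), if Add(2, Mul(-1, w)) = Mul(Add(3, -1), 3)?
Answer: -12324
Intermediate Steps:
w = -4 (w = Add(2, Mul(-1, Mul(Add(3, -1), 3))) = Add(2, Mul(-1, Mul(2, 3))) = Add(2, Mul(-1, 6)) = Add(2, -6) = -4)
Function('g')(k, R) = -1 (Function('g')(k, R) = Add(Mul(-3, 1), Mul(4, Rational(1, 2))) = Add(-3, 2) = -1)
Function('C')(U) = Add(-4, U) (Function('C')(U) = Add(U, -4) = Add(-4, U))
Mul(158, Add(Function('C')(Function('g')(4, Mul(-4, Pow(1, -1)))), -73)) = Mul(158, Add(Add(-4, -1), -73)) = Mul(158, Add(-5, -73)) = Mul(158, -78) = -12324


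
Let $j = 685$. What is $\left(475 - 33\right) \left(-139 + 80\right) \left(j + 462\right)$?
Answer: $-29911466$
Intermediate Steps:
$\left(475 - 33\right) \left(-139 + 80\right) \left(j + 462\right) = \left(475 - 33\right) \left(-139 + 80\right) \left(685 + 462\right) = 442 \left(-59\right) 1147 = \left(-26078\right) 1147 = -29911466$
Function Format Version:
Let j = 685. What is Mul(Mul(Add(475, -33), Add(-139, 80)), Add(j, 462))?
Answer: -29911466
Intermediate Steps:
Mul(Mul(Add(475, -33), Add(-139, 80)), Add(j, 462)) = Mul(Mul(Add(475, -33), Add(-139, 80)), Add(685, 462)) = Mul(Mul(442, -59), 1147) = Mul(-26078, 1147) = -29911466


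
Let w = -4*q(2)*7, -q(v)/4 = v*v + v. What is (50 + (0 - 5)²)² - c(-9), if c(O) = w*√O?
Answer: 5625 - 2016*I ≈ 5625.0 - 2016.0*I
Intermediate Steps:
q(v) = -4*v - 4*v² (q(v) = -4*(v*v + v) = -4*(v² + v) = -4*(v + v²) = -4*v - 4*v²)
w = 672 (w = -(-16)*2*(1 + 2)*7 = -(-16)*2*3*7 = -4*(-24)*7 = 96*7 = 672)
c(O) = 672*√O
(50 + (0 - 5)²)² - c(-9) = (50 + (0 - 5)²)² - 672*√(-9) = (50 + (-5)²)² - 672*3*I = (50 + 25)² - 2016*I = 75² - 2016*I = 5625 - 2016*I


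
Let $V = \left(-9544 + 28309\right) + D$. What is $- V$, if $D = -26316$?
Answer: $7551$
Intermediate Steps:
$V = -7551$ ($V = \left(-9544 + 28309\right) - 26316 = 18765 - 26316 = -7551$)
$- V = \left(-1\right) \left(-7551\right) = 7551$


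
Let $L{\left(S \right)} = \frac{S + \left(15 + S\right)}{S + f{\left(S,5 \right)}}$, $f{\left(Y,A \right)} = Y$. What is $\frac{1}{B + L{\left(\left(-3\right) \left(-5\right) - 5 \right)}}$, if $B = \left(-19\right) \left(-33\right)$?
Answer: $\frac{4}{2515} \approx 0.0015905$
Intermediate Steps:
$B = 627$
$L{\left(S \right)} = \frac{15 + 2 S}{2 S}$ ($L{\left(S \right)} = \frac{S + \left(15 + S\right)}{S + S} = \frac{15 + 2 S}{2 S}$)
$\frac{1}{B + L{\left(\left(-3\right) \left(-5\right) - 5 \right)}} = \frac{1}{627 + \frac{\frac{15}{2} - -10}{\left(-3\right) \left(-5\right) - 5}} = \frac{1}{627 + \frac{\frac{15}{2} + \left(15 - 5\right)}{15 - 5}} = \frac{1}{627 + \frac{\frac{15}{2} + 10}{10}} = \frac{1}{627 + \frac{1}{10} \cdot \frac{35}{2}} = \frac{1}{627 + \frac{7}{4}} = \frac{1}{\frac{2515}{4}} = \frac{4}{2515}$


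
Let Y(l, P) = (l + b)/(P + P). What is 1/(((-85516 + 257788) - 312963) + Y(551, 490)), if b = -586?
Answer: -28/3939349 ≈ -7.1078e-6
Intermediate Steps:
Y(l, P) = (-586 + l)/(2*P) (Y(l, P) = (l - 586)/(P + P) = (-586 + l)/((2*P)) = (-586 + l)*(1/(2*P)) = (-586 + l)/(2*P))
1/(((-85516 + 257788) - 312963) + Y(551, 490)) = 1/(((-85516 + 257788) - 312963) + (½)*(-586 + 551)/490) = 1/((172272 - 312963) + (½)*(1/490)*(-35)) = 1/(-140691 - 1/28) = 1/(-3939349/28) = -28/3939349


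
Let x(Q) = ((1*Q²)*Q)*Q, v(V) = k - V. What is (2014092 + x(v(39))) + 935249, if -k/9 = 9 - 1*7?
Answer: 13505342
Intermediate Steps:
k = -18 (k = -9*(9 - 1*7) = -9*(9 - 7) = -9*2 = -18)
v(V) = -18 - V
x(Q) = Q⁴ (x(Q) = (Q²*Q)*Q = Q³*Q = Q⁴)
(2014092 + x(v(39))) + 935249 = (2014092 + (-18 - 1*39)⁴) + 935249 = (2014092 + (-18 - 39)⁴) + 935249 = (2014092 + (-57)⁴) + 935249 = (2014092 + 10556001) + 935249 = 12570093 + 935249 = 13505342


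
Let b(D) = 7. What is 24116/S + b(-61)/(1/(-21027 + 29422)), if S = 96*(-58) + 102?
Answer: 160592687/2733 ≈ 58761.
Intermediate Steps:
S = -5466 (S = -5568 + 102 = -5466)
24116/S + b(-61)/(1/(-21027 + 29422)) = 24116/(-5466) + 7/(1/(-21027 + 29422)) = 24116*(-1/5466) + 7/(1/8395) = -12058/2733 + 7/(1/8395) = -12058/2733 + 7*8395 = -12058/2733 + 58765 = 160592687/2733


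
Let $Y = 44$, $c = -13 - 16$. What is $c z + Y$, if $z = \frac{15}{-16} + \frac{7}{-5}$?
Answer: $\frac{8943}{80} \approx 111.79$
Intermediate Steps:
$c = -29$
$z = - \frac{187}{80}$ ($z = 15 \left(- \frac{1}{16}\right) + 7 \left(- \frac{1}{5}\right) = - \frac{15}{16} - \frac{7}{5} = - \frac{187}{80} \approx -2.3375$)
$c z + Y = \left(-29\right) \left(- \frac{187}{80}\right) + 44 = \frac{5423}{80} + 44 = \frac{8943}{80}$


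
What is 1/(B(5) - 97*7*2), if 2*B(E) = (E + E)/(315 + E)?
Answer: -64/86911 ≈ -0.00073639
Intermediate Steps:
B(E) = E/(315 + E) (B(E) = ((E + E)/(315 + E))/2 = ((2*E)/(315 + E))/2 = (2*E/(315 + E))/2 = E/(315 + E))
1/(B(5) - 97*7*2) = 1/(5/(315 + 5) - 97*7*2) = 1/(5/320 - 679*2) = 1/(5*(1/320) - 1358) = 1/(1/64 - 1358) = 1/(-86911/64) = -64/86911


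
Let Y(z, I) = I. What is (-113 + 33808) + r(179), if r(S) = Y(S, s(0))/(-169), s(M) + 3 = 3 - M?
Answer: 33695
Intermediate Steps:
s(M) = -M (s(M) = -3 + (3 - M) = -M)
r(S) = 0 (r(S) = -1*0/(-169) = 0*(-1/169) = 0)
(-113 + 33808) + r(179) = (-113 + 33808) + 0 = 33695 + 0 = 33695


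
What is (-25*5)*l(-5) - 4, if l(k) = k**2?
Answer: -3129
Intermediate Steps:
(-25*5)*l(-5) - 4 = -25*5*(-5)**2 - 4 = -125*25 - 4 = -3125 - 4 = -3129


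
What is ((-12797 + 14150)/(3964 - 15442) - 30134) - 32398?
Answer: -239247883/3826 ≈ -62532.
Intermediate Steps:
((-12797 + 14150)/(3964 - 15442) - 30134) - 32398 = (1353/(-11478) - 30134) - 32398 = (1353*(-1/11478) - 30134) - 32398 = (-451/3826 - 30134) - 32398 = -115293135/3826 - 32398 = -239247883/3826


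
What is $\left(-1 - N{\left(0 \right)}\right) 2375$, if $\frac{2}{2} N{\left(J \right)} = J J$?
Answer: $-2375$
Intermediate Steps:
$N{\left(J \right)} = J^{2}$ ($N{\left(J \right)} = J J = J^{2}$)
$\left(-1 - N{\left(0 \right)}\right) 2375 = \left(-1 - 0^{2}\right) 2375 = \left(-1 - 0\right) 2375 = \left(-1 + 0\right) 2375 = \left(-1\right) 2375 = -2375$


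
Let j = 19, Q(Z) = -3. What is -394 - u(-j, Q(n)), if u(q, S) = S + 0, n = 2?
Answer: -391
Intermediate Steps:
u(q, S) = S
-394 - u(-j, Q(n)) = -394 - 1*(-3) = -394 + 3 = -391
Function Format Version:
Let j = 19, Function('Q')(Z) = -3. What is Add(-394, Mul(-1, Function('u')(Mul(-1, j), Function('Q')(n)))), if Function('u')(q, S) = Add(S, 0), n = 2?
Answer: -391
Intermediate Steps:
Function('u')(q, S) = S
Add(-394, Mul(-1, Function('u')(Mul(-1, j), Function('Q')(n)))) = Add(-394, Mul(-1, -3)) = Add(-394, 3) = -391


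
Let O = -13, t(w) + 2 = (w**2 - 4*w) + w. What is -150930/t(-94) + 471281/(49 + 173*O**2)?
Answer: -360286/776079 ≈ -0.46424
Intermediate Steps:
t(w) = -2 + w**2 - 3*w (t(w) = -2 + ((w**2 - 4*w) + w) = -2 + (w**2 - 3*w) = -2 + w**2 - 3*w)
-150930/t(-94) + 471281/(49 + 173*O**2) = -150930/(-2 + (-94)**2 - 3*(-94)) + 471281/(49 + 173*(-13)**2) = -150930/(-2 + 8836 + 282) + 471281/(49 + 173*169) = -150930/9116 + 471281/(49 + 29237) = -150930*1/9116 + 471281/29286 = -1755/106 + 471281*(1/29286) = -1755/106 + 471281/29286 = -360286/776079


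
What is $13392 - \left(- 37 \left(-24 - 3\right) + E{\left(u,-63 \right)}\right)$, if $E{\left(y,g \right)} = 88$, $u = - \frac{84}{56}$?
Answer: $12305$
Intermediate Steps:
$u = - \frac{3}{2}$ ($u = \left(-84\right) \frac{1}{56} = - \frac{3}{2} \approx -1.5$)
$13392 - \left(- 37 \left(-24 - 3\right) + E{\left(u,-63 \right)}\right) = 13392 - \left(- 37 \left(-24 - 3\right) + 88\right) = 13392 - \left(\left(-37\right) \left(-27\right) + 88\right) = 13392 - \left(999 + 88\right) = 13392 - 1087 = 12305$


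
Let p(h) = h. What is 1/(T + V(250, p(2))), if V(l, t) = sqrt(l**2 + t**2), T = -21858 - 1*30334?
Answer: -6524/340492795 - sqrt(15626)/1361971180 ≈ -1.9252e-5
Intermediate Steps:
T = -52192 (T = -21858 - 30334 = -52192)
1/(T + V(250, p(2))) = 1/(-52192 + sqrt(250**2 + 2**2)) = 1/(-52192 + sqrt(62500 + 4)) = 1/(-52192 + sqrt(62504)) = 1/(-52192 + 2*sqrt(15626))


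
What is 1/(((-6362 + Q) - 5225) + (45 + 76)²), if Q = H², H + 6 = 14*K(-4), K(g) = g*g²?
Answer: 1/816658 ≈ 1.2245e-6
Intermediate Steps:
K(g) = g³
H = -902 (H = -6 + 14*(-4)³ = -6 + 14*(-64) = -6 - 896 = -902)
Q = 813604 (Q = (-902)² = 813604)
1/(((-6362 + Q) - 5225) + (45 + 76)²) = 1/(((-6362 + 813604) - 5225) + (45 + 76)²) = 1/((807242 - 5225) + 121²) = 1/(802017 + 14641) = 1/816658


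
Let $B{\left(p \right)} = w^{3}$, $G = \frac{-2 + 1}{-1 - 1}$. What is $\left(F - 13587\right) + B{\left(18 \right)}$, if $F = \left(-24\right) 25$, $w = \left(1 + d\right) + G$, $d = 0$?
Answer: $- \frac{113469}{8} \approx -14184.0$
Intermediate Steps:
$G = \frac{1}{2}$ ($G = - \frac{1}{-2} = \left(-1\right) \left(- \frac{1}{2}\right) = \frac{1}{2} \approx 0.5$)
$w = \frac{3}{2}$ ($w = \left(1 + 0\right) + \frac{1}{2} = 1 + \frac{1}{2} = \frac{3}{2} \approx 1.5$)
$F = -600$
$B{\left(p \right)} = \frac{27}{8}$ ($B{\left(p \right)} = \left(\frac{3}{2}\right)^{3} = \frac{27}{8}$)
$\left(F - 13587\right) + B{\left(18 \right)} = \left(-600 - 13587\right) + \frac{27}{8} = -14187 + \frac{27}{8} = - \frac{113469}{8}$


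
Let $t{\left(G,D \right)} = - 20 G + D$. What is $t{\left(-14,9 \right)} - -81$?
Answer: $370$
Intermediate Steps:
$t{\left(G,D \right)} = D - 20 G$
$t{\left(-14,9 \right)} - -81 = \left(9 - -280\right) - -81 = \left(9 + 280\right) + 81 = 289 + 81 = 370$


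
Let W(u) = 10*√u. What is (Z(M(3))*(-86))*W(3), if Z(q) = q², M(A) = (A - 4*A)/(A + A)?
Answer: -1935*√3 ≈ -3351.5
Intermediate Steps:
M(A) = -3/2 (M(A) = (-3*A)/((2*A)) = (-3*A)*(1/(2*A)) = -3/2)
(Z(M(3))*(-86))*W(3) = ((-3/2)²*(-86))*(10*√3) = ((9/4)*(-86))*(10*√3) = -1935*√3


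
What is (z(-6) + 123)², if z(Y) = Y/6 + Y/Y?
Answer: 15129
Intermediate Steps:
z(Y) = 1 + Y/6 (z(Y) = Y*(⅙) + 1 = Y/6 + 1 = 1 + Y/6)
(z(-6) + 123)² = ((1 + (⅙)*(-6)) + 123)² = ((1 - 1) + 123)² = (0 + 123)² = 123² = 15129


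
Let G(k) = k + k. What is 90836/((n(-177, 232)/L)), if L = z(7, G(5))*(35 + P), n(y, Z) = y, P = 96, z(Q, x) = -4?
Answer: 47598064/177 ≈ 2.6892e+5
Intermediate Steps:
G(k) = 2*k
L = -524 (L = -4*(35 + 96) = -4*131 = -524)
90836/((n(-177, 232)/L)) = 90836/((-177/(-524))) = 90836/((-177*(-1/524))) = 90836/(177/524) = 90836*(524/177) = 47598064/177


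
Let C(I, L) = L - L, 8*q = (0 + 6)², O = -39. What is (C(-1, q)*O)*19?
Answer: 0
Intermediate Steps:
q = 9/2 (q = (0 + 6)²/8 = (⅛)*6² = (⅛)*36 = 9/2 ≈ 4.5000)
C(I, L) = 0
(C(-1, q)*O)*19 = (0*(-39))*19 = 0*19 = 0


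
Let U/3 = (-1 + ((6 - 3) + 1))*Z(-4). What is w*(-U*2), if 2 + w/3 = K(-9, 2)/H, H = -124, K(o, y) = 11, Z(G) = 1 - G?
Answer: 34965/62 ≈ 563.95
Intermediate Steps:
U = 45 (U = 3*((-1 + ((6 - 3) + 1))*(1 - 1*(-4))) = 3*((-1 + (3 + 1))*(1 + 4)) = 3*((-1 + 4)*5) = 3*(3*5) = 3*15 = 45)
w = -777/124 (w = -6 + 3*(11/(-124)) = -6 + 3*(11*(-1/124)) = -6 + 3*(-11/124) = -6 - 33/124 = -777/124 ≈ -6.2661)
w*(-U*2) = -(-777)*45*2/124 = -(-777)*90/124 = -777/124*(-90) = 34965/62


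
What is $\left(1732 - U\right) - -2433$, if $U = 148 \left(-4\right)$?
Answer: $4757$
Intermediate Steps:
$U = -592$
$\left(1732 - U\right) - -2433 = \left(1732 - -592\right) - -2433 = \left(1732 + 592\right) + 2433 = 2324 + 2433 = 4757$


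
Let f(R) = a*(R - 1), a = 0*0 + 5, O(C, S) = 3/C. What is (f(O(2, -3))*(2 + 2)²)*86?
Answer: 3440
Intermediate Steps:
a = 5 (a = 0 + 5 = 5)
f(R) = -5 + 5*R (f(R) = 5*(R - 1) = 5*(-1 + R) = -5 + 5*R)
(f(O(2, -3))*(2 + 2)²)*86 = ((-5 + 5*(3/2))*(2 + 2)²)*86 = ((-5 + 5*(3*(½)))*4²)*86 = ((-5 + 5*(3/2))*16)*86 = ((-5 + 15/2)*16)*86 = ((5/2)*16)*86 = 40*86 = 3440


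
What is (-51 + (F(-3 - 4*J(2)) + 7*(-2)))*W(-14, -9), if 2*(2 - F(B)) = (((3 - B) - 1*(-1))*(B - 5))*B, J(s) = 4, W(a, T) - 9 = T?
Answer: 0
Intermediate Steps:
W(a, T) = 9 + T
F(B) = 2 - B*(-5 + B)*(4 - B)/2 (F(B) = 2 - ((3 - B) - 1*(-1))*(B - 5)*B/2 = 2 - ((3 - B) + 1)*(-5 + B)*B/2 = 2 - (4 - B)*(-5 + B)*B/2 = 2 - (-5 + B)*(4 - B)*B/2 = 2 - B*(-5 + B)*(4 - B)/2)
(-51 + (F(-3 - 4*J(2)) + 7*(-2)))*W(-14, -9) = (-51 + ((2 + (-3 - 4*4)³/2 + 10*(-3 - 4*4) - 9*(-3 - 4*4)²/2) + 7*(-2)))*(9 - 9) = (-51 + ((2 + (-3 - 16)³/2 + 10*(-3 - 16) - 9*(-3 - 16)²/2) - 14))*0 = (-51 + ((2 + (½)*(-19)³ + 10*(-19) - 9/2*(-19)²) - 14))*0 = (-51 + ((2 + (½)*(-6859) - 190 - 9/2*361) - 14))*0 = (-51 + ((2 - 6859/2 - 190 - 3249/2) - 14))*0 = (-51 + (-5242 - 14))*0 = (-51 - 5256)*0 = -5307*0 = 0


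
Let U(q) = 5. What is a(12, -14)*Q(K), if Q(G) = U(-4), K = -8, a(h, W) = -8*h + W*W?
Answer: 500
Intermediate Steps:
a(h, W) = W² - 8*h (a(h, W) = -8*h + W² = W² - 8*h)
Q(G) = 5
a(12, -14)*Q(K) = ((-14)² - 8*12)*5 = (196 - 96)*5 = 100*5 = 500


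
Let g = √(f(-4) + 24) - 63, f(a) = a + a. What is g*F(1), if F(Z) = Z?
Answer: -59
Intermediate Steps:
f(a) = 2*a
g = -59 (g = √(2*(-4) + 24) - 63 = √(-8 + 24) - 63 = √16 - 63 = 4 - 63 = -59)
g*F(1) = -59*1 = -59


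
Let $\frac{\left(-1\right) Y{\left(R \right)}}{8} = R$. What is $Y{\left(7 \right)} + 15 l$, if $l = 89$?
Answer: $1279$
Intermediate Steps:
$Y{\left(R \right)} = - 8 R$
$Y{\left(7 \right)} + 15 l = \left(-8\right) 7 + 15 \cdot 89 = -56 + 1335 = 1279$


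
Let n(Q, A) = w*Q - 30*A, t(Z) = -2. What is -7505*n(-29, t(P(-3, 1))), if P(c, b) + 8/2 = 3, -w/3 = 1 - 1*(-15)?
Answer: -10897260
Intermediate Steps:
w = -48 (w = -3*(1 - 1*(-15)) = -3*(1 + 15) = -3*16 = -48)
P(c, b) = -1 (P(c, b) = -4 + 3 = -1)
n(Q, A) = -48*Q - 30*A
-7505*n(-29, t(P(-3, 1))) = -7505*(-48*(-29) - 30*(-2)) = -7505*(1392 + 60) = -7505*1452 = -10897260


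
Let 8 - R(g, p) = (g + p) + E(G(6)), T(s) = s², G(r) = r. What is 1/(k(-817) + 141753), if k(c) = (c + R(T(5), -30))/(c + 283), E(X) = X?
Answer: 89/12616152 ≈ 7.0544e-6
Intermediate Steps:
R(g, p) = 2 - g - p (R(g, p) = 8 - ((g + p) + 6) = 8 - (6 + g + p) = 8 + (-6 - g - p) = 2 - g - p)
k(c) = (7 + c)/(283 + c) (k(c) = (c + (2 - 1*5² - 1*(-30)))/(c + 283) = (c + (2 - 1*25 + 30))/(283 + c) = (c + (2 - 25 + 30))/(283 + c) = (c + 7)/(283 + c) = (7 + c)/(283 + c))
1/(k(-817) + 141753) = 1/((7 - 817)/(283 - 817) + 141753) = 1/(-810/(-534) + 141753) = 1/(-1/534*(-810) + 141753) = 1/(135/89 + 141753) = 1/(12616152/89) = 89/12616152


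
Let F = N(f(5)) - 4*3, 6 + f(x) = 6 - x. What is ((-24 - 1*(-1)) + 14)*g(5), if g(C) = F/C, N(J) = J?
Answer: 153/5 ≈ 30.600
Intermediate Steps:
f(x) = -x (f(x) = -6 + (6 - x) = -x)
F = -17 (F = -1*5 - 4*3 = -5 - 1*12 = -5 - 12 = -17)
g(C) = -17/C
((-24 - 1*(-1)) + 14)*g(5) = ((-24 - 1*(-1)) + 14)*(-17/5) = ((-24 + 1) + 14)*(-17*⅕) = (-23 + 14)*(-17/5) = -9*(-17/5) = 153/5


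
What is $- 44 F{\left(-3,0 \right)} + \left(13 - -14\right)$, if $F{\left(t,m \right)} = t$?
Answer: $159$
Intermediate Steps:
$- 44 F{\left(-3,0 \right)} + \left(13 - -14\right) = \left(-44\right) \left(-3\right) + \left(13 - -14\right) = 132 + \left(13 + 14\right) = 132 + 27 = 159$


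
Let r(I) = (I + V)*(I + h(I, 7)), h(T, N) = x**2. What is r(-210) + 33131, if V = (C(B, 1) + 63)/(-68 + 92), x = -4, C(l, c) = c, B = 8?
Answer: 220061/3 ≈ 73354.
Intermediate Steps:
h(T, N) = 16 (h(T, N) = (-4)**2 = 16)
V = 8/3 (V = (1 + 63)/(-68 + 92) = 64/24 = 64*(1/24) = 8/3 ≈ 2.6667)
r(I) = (16 + I)*(8/3 + I) (r(I) = (I + 8/3)*(I + 16) = (8/3 + I)*(16 + I) = (16 + I)*(8/3 + I))
r(-210) + 33131 = (128/3 + (-210)**2 + (56/3)*(-210)) + 33131 = (128/3 + 44100 - 3920) + 33131 = 120668/3 + 33131 = 220061/3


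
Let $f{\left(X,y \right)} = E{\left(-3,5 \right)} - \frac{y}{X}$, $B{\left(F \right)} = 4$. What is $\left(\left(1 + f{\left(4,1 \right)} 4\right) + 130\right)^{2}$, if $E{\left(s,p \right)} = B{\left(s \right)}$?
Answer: $21316$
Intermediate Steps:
$E{\left(s,p \right)} = 4$
$f{\left(X,y \right)} = 4 - \frac{y}{X}$
$\left(\left(1 + f{\left(4,1 \right)} 4\right) + 130\right)^{2} = \left(\left(1 + \left(4 - 1 \cdot \frac{1}{4}\right) 4\right) + 130\right)^{2} = \left(\left(1 + \left(4 - \frac{1}{4}\right) 4\right) + 130\right)^{2} = \left(\left(1 + \frac{15}{4} \cdot 4\right) + 130\right)^{2} = \left(\left(1 + 15\right) + 130\right)^{2} = \left(16 + 130\right)^{2} = 146^{2} = 21316$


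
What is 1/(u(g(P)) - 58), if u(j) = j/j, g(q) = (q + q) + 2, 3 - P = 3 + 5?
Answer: -1/57 ≈ -0.017544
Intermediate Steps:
P = -5 (P = 3 - (3 + 5) = 3 - 1*8 = 3 - 8 = -5)
g(q) = 2 + 2*q (g(q) = 2*q + 2 = 2 + 2*q)
u(j) = 1
1/(u(g(P)) - 58) = 1/(1 - 58) = 1/(-57) = -1/57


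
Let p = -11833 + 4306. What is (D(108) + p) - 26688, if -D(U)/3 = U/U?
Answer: -34218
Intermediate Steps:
p = -7527
D(U) = -3 (D(U) = -3*U/U = -3*1 = -3)
(D(108) + p) - 26688 = (-3 - 7527) - 26688 = -7530 - 26688 = -34218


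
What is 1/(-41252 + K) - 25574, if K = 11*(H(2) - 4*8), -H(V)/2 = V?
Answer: -1065105953/41648 ≈ -25574.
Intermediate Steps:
H(V) = -2*V
K = -396 (K = 11*(-2*2 - 4*8) = 11*(-4 - 32) = 11*(-36) = -396)
1/(-41252 + K) - 25574 = 1/(-41252 - 396) - 25574 = 1/(-41648) - 25574 = -1/41648 - 25574 = -1065105953/41648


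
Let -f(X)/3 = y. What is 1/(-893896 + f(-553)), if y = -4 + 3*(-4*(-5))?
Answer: -1/894064 ≈ -1.1185e-6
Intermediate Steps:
y = 56 (y = -4 + 3*20 = -4 + 60 = 56)
f(X) = -168 (f(X) = -3*56 = -168)
1/(-893896 + f(-553)) = 1/(-893896 - 168) = 1/(-894064) = -1/894064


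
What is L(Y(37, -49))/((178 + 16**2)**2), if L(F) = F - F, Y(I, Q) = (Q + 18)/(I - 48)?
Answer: 0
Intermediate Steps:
Y(I, Q) = (18 + Q)/(-48 + I)
L(F) = 0
L(Y(37, -49))/((178 + 16**2)**2) = 0/((178 + 16**2)**2) = 0/((178 + 256)**2) = 0/(434**2) = 0/188356 = 0*(1/188356) = 0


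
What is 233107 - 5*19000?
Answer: 138107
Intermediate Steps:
233107 - 5*19000 = 233107 - 95000 = 138107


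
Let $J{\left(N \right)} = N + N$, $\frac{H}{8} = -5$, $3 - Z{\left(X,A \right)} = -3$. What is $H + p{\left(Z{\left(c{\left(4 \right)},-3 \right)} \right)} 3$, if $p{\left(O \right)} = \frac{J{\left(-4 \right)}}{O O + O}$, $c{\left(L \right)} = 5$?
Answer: $- \frac{284}{7} \approx -40.571$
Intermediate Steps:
$Z{\left(X,A \right)} = 6$ ($Z{\left(X,A \right)} = 3 - -3 = 3 + 3 = 6$)
$H = -40$ ($H = 8 \left(-5\right) = -40$)
$J{\left(N \right)} = 2 N$
$p{\left(O \right)} = - \frac{8}{O + O^{2}}$ ($p{\left(O \right)} = \frac{2 \left(-4\right)}{O O + O} = - \frac{8}{O^{2} + O} = - \frac{8}{O + O^{2}}$)
$H + p{\left(Z{\left(c{\left(4 \right)},-3 \right)} \right)} 3 = -40 + - \frac{8}{6 \left(1 + 6\right)} 3 = -40 + \left(-8\right) \frac{1}{6} \cdot \frac{1}{7} \cdot 3 = -40 - \frac{4}{7} = - \frac{284}{7}$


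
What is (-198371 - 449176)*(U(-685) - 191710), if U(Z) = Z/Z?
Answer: 124140587823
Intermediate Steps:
U(Z) = 1
(-198371 - 449176)*(U(-685) - 191710) = (-198371 - 449176)*(1 - 191710) = -647547*(-191709) = 124140587823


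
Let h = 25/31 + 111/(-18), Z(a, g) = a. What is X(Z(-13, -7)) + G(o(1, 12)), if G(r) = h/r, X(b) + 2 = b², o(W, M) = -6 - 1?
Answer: 218431/1302 ≈ 167.77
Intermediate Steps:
o(W, M) = -7
h = -997/186 (h = 25*(1/31) + 111*(-1/18) = 25/31 - 37/6 = -997/186 ≈ -5.3602)
X(b) = -2 + b²
G(r) = -997/(186*r)
X(Z(-13, -7)) + G(o(1, 12)) = (-2 + (-13)²) - 997/186/(-7) = (-2 + 169) - 997/186*(-⅐) = 167 + 997/1302 = 218431/1302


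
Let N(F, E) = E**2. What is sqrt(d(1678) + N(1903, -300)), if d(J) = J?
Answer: sqrt(91678) ≈ 302.78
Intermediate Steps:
sqrt(d(1678) + N(1903, -300)) = sqrt(1678 + (-300)**2) = sqrt(1678 + 90000) = sqrt(91678)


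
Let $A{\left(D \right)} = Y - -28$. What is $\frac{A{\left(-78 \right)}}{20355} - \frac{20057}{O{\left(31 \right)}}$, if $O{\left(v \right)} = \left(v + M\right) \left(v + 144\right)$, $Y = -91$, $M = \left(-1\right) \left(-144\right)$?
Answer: $- \frac{27345974}{41558125} \approx -0.65802$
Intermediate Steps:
$M = 144$
$O{\left(v \right)} = \left(144 + v\right)^{2}$ ($O{\left(v \right)} = \left(v + 144\right) \left(v + 144\right) = \left(144 + v\right) \left(144 + v\right) = \left(144 + v\right)^{2}$)
$A{\left(D \right)} = -63$ ($A{\left(D \right)} = -91 - -28 = -91 + 28 = -63$)
$\frac{A{\left(-78 \right)}}{20355} - \frac{20057}{O{\left(31 \right)}} = - \frac{63}{20355} - \frac{20057}{20736 + 31^{2} + 288 \cdot 31} = \left(-63\right) \frac{1}{20355} - \frac{20057}{20736 + 961 + 8928} = - \frac{21}{6785} - \frac{20057}{30625} = - \frac{27345974}{41558125}$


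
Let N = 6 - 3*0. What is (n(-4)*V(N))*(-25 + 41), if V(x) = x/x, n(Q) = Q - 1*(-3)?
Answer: -16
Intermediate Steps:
n(Q) = 3 + Q (n(Q) = Q + 3 = 3 + Q)
N = 6 (N = 6 + 0 = 6)
V(x) = 1
(n(-4)*V(N))*(-25 + 41) = ((3 - 4)*1)*(-25 + 41) = -1*1*16 = -1*16 = -16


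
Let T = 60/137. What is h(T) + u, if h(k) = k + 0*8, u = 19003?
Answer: 2603471/137 ≈ 19003.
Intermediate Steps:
T = 60/137 (T = 60*(1/137) = 60/137 ≈ 0.43796)
h(k) = k (h(k) = k + 0 = k)
h(T) + u = 60/137 + 19003 = 2603471/137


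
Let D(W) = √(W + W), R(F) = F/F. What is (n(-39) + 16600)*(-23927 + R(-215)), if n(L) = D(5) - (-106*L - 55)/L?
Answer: -15587286554/39 - 23926*√10 ≈ -3.9975e+8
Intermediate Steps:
R(F) = 1
D(W) = √2*√W (D(W) = √(2*W) = √2*√W)
n(L) = √10 - (-55 - 106*L)/L (n(L) = √2*√5 - (-106*L - 55)/L = √10 - (-55 - 106*L)/L)
(n(-39) + 16600)*(-23927 + R(-215)) = ((106 + √10 + 55/(-39)) + 16600)*(-23927 + 1) = ((106 + √10 + 55*(-1/39)) + 16600)*(-23926) = ((106 + √10 - 55/39) + 16600)*(-23926) = ((4079/39 + √10) + 16600)*(-23926) = (651479/39 + √10)*(-23926) = -15587286554/39 - 23926*√10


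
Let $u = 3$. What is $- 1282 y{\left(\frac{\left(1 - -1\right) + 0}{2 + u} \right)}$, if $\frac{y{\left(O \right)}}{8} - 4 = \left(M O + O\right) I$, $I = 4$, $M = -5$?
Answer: $\frac{123072}{5} \approx 24614.0$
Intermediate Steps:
$y{\left(O \right)} = 32 - 128 O$ ($y{\left(O \right)} = 32 + 8 \left(- 5 O + O\right) 4 = 32 + 8 - 4 O 4 = 32 + 8 \left(- 16 O\right) = 32 - 128 O$)
$- 1282 y{\left(\frac{\left(1 - -1\right) + 0}{2 + u} \right)} = - 1282 \left(32 - 128 \frac{\left(1 - -1\right) + 0}{2 + 3}\right) = - 1282 \left(32 - 128 \frac{\left(1 + 1\right) + 0}{5}\right) = - 1282 \left(32 - 128 \left(2 + 0\right) \frac{1}{5}\right) = - 1282 \left(32 - 128 \cdot 2 \cdot \frac{1}{5}\right) = - 1282 \left(32 - \frac{256}{5}\right) = \left(-1282\right) \left(- \frac{96}{5}\right) = \frac{123072}{5}$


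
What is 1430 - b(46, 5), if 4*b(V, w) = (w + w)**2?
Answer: 1405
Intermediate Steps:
b(V, w) = w**2 (b(V, w) = (w + w)**2/4 = (2*w)**2/4 = (4*w**2)/4 = w**2)
1430 - b(46, 5) = 1430 - 1*5**2 = 1430 - 1*25 = 1430 - 25 = 1405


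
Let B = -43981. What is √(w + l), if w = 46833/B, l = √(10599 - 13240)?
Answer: √(-2059762173 + 1934328361*I*√2641)/43981 ≈ 5.0168 + 5.1218*I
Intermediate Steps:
l = I*√2641 (l = √(-2641) = I*√2641 ≈ 51.391*I)
w = -46833/43981 (w = 46833/(-43981) = 46833*(-1/43981) = -46833/43981 ≈ -1.0648)
√(w + l) = √(-46833/43981 + I*√2641)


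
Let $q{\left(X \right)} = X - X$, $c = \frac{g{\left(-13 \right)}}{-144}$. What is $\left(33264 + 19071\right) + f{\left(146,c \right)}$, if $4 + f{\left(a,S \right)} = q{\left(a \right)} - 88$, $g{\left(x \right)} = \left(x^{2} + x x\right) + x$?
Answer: $52243$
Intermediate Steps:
$g{\left(x \right)} = x + 2 x^{2}$ ($g{\left(x \right)} = \left(x^{2} + x^{2}\right) + x = 2 x^{2} + x = x + 2 x^{2}$)
$c = - \frac{325}{144}$ ($c = \frac{\left(-13\right) \left(1 + 2 \left(-13\right)\right)}{-144} = - 13 \left(1 - 26\right) \left(- \frac{1}{144}\right) = \left(-13\right) \left(-25\right) \left(- \frac{1}{144}\right) = 325 \left(- \frac{1}{144}\right) = - \frac{325}{144} \approx -2.2569$)
$q{\left(X \right)} = 0$
$f{\left(a,S \right)} = -92$ ($f{\left(a,S \right)} = -4 + \left(0 - 88\right) = -4 - 88 = -92$)
$\left(33264 + 19071\right) + f{\left(146,c \right)} = \left(33264 + 19071\right) - 92 = 52335 - 92 = 52243$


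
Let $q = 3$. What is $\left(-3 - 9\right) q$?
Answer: $-36$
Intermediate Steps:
$\left(-3 - 9\right) q = \left(-3 - 9\right) 3 = \left(-12\right) 3 = -36$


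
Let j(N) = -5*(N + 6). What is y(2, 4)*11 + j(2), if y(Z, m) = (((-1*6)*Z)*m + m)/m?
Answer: -161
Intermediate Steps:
j(N) = -30 - 5*N (j(N) = -5*(6 + N) = -30 - 5*N)
y(Z, m) = (m - 6*Z*m)/m (y(Z, m) = ((-6*Z)*m + m)/m = (-6*Z*m + m)/m = (m - 6*Z*m)/m)
y(2, 4)*11 + j(2) = (1 - 6*2)*11 + (-30 - 5*2) = (1 - 12)*11 + (-30 - 10) = -11*11 - 40 = -121 - 40 = -161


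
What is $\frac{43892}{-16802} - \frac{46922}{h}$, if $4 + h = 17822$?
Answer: $- \frac{392612775}{74844509} \approx -5.2457$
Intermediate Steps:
$h = 17818$ ($h = -4 + 17822 = 17818$)
$\frac{43892}{-16802} - \frac{46922}{h} = \frac{43892}{-16802} - \frac{46922}{17818} = 43892 \left(- \frac{1}{16802}\right) - \frac{23461}{8909} = - \frac{21946}{8401} - \frac{23461}{8909} = - \frac{392612775}{74844509}$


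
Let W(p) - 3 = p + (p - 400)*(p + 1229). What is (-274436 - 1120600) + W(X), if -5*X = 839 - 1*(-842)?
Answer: -51316214/25 ≈ -2.0526e+6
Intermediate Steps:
X = -1681/5 (X = -(839 - 1*(-842))/5 = -(839 + 842)/5 = -1/5*1681 = -1681/5 ≈ -336.20)
W(p) = 3 + p + (-400 + p)*(1229 + p) (W(p) = 3 + (p + (p - 400)*(p + 1229)) = 3 + (p + (-400 + p)*(1229 + p)) = 3 + p + (-400 + p)*(1229 + p))
(-274436 - 1120600) + W(X) = (-274436 - 1120600) + (-491597 + (-1681/5)**2 + 830*(-1681/5)) = -1395036 + (-491597 + 2825761/25 - 279046) = -1395036 - 16440314/25 = -51316214/25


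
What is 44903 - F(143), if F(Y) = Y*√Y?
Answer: 44903 - 143*√143 ≈ 43193.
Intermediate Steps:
F(Y) = Y^(3/2)
44903 - F(143) = 44903 - 143^(3/2) = 44903 - 143*√143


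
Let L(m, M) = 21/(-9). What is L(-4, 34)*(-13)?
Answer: 91/3 ≈ 30.333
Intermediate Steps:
L(m, M) = -7/3 (L(m, M) = 21*(-⅑) = -7/3)
L(-4, 34)*(-13) = -7/3*(-13) = 91/3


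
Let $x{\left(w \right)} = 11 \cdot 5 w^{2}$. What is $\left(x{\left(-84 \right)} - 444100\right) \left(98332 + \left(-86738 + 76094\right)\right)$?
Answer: $-4912281760$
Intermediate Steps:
$x{\left(w \right)} = 55 w^{2}$
$\left(x{\left(-84 \right)} - 444100\right) \left(98332 + \left(-86738 + 76094\right)\right) = \left(55 \left(-84\right)^{2} - 444100\right) \left(98332 + \left(-86738 + 76094\right)\right) = \left(55 \cdot 7056 - 444100\right) \left(98332 - 10644\right) = \left(388080 - 444100\right) 87688 = \left(-56020\right) 87688 = -4912281760$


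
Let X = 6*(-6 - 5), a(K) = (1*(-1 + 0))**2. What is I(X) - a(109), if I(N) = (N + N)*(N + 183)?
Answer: -15445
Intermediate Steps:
a(K) = 1 (a(K) = (1*(-1))**2 = (-1)**2 = 1)
X = -66 (X = 6*(-11) = -66)
I(N) = 2*N*(183 + N) (I(N) = (2*N)*(183 + N) = 2*N*(183 + N))
I(X) - a(109) = 2*(-66)*(183 - 66) - 1*1 = 2*(-66)*117 - 1 = -15444 - 1 = -15445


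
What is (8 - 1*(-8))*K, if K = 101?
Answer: 1616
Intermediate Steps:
(8 - 1*(-8))*K = (8 - 1*(-8))*101 = (8 + 8)*101 = 16*101 = 1616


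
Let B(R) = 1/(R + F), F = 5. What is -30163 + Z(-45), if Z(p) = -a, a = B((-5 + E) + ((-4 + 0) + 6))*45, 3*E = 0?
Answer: -60371/2 ≈ -30186.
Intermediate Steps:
E = 0 (E = (⅓)*0 = 0)
B(R) = 1/(5 + R) (B(R) = 1/(R + 5) = 1/(5 + R))
a = 45/2 (a = 45/(5 + ((-5 + 0) + ((-4 + 0) + 6))) = 45/(5 + (-5 + (-4 + 6))) = 45/(5 + (-5 + 2)) = 45/(5 - 3) = 45/2 ≈ 22.500)
Z(p) = -45/2 (Z(p) = -1*45/2 = -45/2)
-30163 + Z(-45) = -30163 - 45/2 = -60371/2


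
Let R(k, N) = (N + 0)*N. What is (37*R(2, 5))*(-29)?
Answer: -26825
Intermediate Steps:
R(k, N) = N² (R(k, N) = N*N = N²)
(37*R(2, 5))*(-29) = (37*5²)*(-29) = (37*25)*(-29) = 925*(-29) = -26825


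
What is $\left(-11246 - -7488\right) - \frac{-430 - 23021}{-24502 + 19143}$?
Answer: $- \frac{20162573}{5359} \approx -3762.4$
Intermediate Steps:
$\left(-11246 - -7488\right) - \frac{-430 - 23021}{-24502 + 19143} = \left(-11246 + 7488\right) - - \frac{23451}{-5359} = -3758 - \left(-23451\right) \left(- \frac{1}{5359}\right) = -3758 - \frac{23451}{5359} = - \frac{20162573}{5359}$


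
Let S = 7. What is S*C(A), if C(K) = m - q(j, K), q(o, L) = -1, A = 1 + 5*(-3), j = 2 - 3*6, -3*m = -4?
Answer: 49/3 ≈ 16.333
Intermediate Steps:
m = 4/3 (m = -⅓*(-4) = 4/3 ≈ 1.3333)
j = -16 (j = 2 - 18 = -16)
A = -14 (A = 1 - 15 = -14)
C(K) = 7/3 (C(K) = 4/3 - 1*(-1) = 4/3 + 1 = 7/3)
S*C(A) = 7*(7/3) = 49/3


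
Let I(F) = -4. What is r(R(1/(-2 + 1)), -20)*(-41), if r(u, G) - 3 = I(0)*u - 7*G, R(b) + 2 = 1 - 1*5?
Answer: -6847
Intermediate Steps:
R(b) = -6 (R(b) = -2 + (1 - 1*5) = -2 + (1 - 5) = -2 - 4 = -6)
r(u, G) = 3 - 7*G - 4*u (r(u, G) = 3 + (-4*u - 7*G) = 3 + (-7*G - 4*u) = 3 - 7*G - 4*u)
r(R(1/(-2 + 1)), -20)*(-41) = (3 - 7*(-20) - 4*(-6))*(-41) = (3 + 140 + 24)*(-41) = 167*(-41) = -6847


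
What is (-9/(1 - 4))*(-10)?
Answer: -30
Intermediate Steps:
(-9/(1 - 4))*(-10) = (-9/(-3))*(-10) = -⅓*(-9)*(-10) = 3*(-10) = -30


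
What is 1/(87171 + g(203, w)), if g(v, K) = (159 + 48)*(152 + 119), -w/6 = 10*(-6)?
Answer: 1/143268 ≈ 6.9799e-6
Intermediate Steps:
w = 360 (w = -60*(-6) = -6*(-60) = 360)
g(v, K) = 56097 (g(v, K) = 207*271 = 56097)
1/(87171 + g(203, w)) = 1/(87171 + 56097) = 1/143268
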